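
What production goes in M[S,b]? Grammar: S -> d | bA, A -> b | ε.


For [S, b]: 'b' ∈ FIRST(bA)
Entry: S -> bA


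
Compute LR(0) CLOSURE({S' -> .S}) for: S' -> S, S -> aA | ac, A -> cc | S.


Start: S' -> .S
For each item with dot before a nonterminal B, add B -> .γ for every B-production
Closure: [S' -> .S, S -> .aA, S -> .ac]


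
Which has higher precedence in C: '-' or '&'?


'-' is additive (level 9); '&' is bitwise AND (level 5)
Higher level binds tighter
'-' has higher precedence than '&'


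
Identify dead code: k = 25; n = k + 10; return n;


k is read by n's definition; n is returned
No dead code


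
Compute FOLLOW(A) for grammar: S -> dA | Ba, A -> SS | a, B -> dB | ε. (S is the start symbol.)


$ ∈ FOLLOW(S). For each A -> αBβ: add FIRST(β)\{ε} to FOLLOW(B); if β nullable, add FOLLOW(A).
FOLLOW(A) = {$, a, d}


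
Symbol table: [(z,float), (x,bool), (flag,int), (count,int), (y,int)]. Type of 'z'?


Lookup 'z' → type float


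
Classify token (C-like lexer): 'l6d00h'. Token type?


Pattern: letter/underscore followed by alphanumerics, not a keyword
Type: IDENTIFIER


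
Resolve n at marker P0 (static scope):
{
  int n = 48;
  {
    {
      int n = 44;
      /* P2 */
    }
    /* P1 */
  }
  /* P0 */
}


n declared in the same block as P0
n = 48


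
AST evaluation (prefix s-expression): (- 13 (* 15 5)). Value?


Evaluate inner: (* 15 5) = 75
Evaluate root: (- 13 75) = -62
Result: -62


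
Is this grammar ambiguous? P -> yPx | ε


balanced y^n…x^n: each string has a unique parse
Unambiguous


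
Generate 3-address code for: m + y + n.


Break into single-operator statements:
t1 = m + y
t2 = t1 + n


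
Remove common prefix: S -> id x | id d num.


Common prefix: 'id'
Factored: S -> id S', S' -> x | d num


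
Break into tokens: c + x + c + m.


Scan left to right, longest-match per lexeme
Tokens: ID(c), OP(+), ID(x), OP(+), ID(c), OP(+), ID(m)


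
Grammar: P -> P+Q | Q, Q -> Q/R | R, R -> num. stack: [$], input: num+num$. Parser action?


no handle on stack; shift 'num'
Action: shift


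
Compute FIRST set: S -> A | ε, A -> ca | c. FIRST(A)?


Per alternative of A: FIRST(ca) = {c}; FIRST(c) = {c}
FIRST(A) = {c}


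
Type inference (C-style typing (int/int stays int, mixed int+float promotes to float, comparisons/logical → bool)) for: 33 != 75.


Operand types: int != int
Rule: comparison yields bool
Result type: bool


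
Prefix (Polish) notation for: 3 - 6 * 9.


'*' binds tighter: tree is (- 3 (* 6 9))
Prefix: - 3 * 6 9


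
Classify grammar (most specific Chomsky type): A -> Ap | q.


Left-linear: every RHS is a terminal or one nonterminal followed by a terminal
Classification: Type 3 (Regular)


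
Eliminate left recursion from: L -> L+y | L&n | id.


Left-recursive alternatives: L+y, L&n; non-recursive: id
Introduce L': L -> idL', L' -> +yL' | &nL' | ε


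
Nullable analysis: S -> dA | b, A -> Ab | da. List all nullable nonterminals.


A nonterminal is nullable iff some alternative derives ε (directly, or every symbol in it is nullable)
Nullable: {}


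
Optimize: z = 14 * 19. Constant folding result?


14 * 19 = 266 at compile time
Optimized: z = 266


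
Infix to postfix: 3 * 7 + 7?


Left to right (same or higher precedence on left)
Postfix: 3 7 * 7 +


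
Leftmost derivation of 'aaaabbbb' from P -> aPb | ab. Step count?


Derivation: P => aPb => aaPbb => aaaPbbb => aaaabbbb
Steps: 4


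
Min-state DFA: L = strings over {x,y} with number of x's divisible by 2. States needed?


Track (count of x) mod 2: states 0..1, accept at 0
Minimal DFA: 2 states


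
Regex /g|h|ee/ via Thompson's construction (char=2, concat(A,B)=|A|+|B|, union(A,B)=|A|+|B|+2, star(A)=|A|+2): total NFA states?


Syntax tree has 4 char leaf(s), 2 union(s), 0 star(s)
chars contribute 4×2 = 8; each union adds +2; each star adds +2
Total: 8 + 4 + 0 = 12 states


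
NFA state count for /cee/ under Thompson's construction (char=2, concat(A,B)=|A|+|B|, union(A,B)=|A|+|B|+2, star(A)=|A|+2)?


Syntax tree has 3 char leaf(s), 0 union(s), 0 star(s)
chars contribute 3×2 = 6; each union adds +2; each star adds +2
Total: 6 + 0 + 0 = 6 states


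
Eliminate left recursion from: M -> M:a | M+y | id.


Left-recursive alternatives: M:a, M+y; non-recursive: id
Introduce M': M -> idM', M' -> :aM' | +yM' | ε


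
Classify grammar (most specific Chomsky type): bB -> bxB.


LHS has context (more than one symbol) and |LHS| ≤ |RHS|
Classification: Type 1 (Context-Sensitive)


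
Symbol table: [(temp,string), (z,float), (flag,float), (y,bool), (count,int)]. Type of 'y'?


Lookup 'y' → type bool


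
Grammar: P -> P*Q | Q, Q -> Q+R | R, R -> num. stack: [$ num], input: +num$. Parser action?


'num' on top is the handle for R -> num
Action: reduce (R -> num)


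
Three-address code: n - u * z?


Break into single-operator statements:
t1 = u * z
t2 = n - t1


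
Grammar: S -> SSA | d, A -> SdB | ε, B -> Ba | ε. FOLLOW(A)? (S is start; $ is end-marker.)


$ ∈ FOLLOW(S). For each A -> αBβ: add FIRST(β)\{ε} to FOLLOW(B); if β nullable, add FOLLOW(A).
FOLLOW(A) = {$, d}


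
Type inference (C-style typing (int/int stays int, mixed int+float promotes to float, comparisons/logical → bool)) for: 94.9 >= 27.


Operand types: float >= int
Rule: comparison yields bool
Result type: bool


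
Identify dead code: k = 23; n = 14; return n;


k is assigned but never read
Dead: 'k = 23'


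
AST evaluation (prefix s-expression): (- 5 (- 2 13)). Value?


Evaluate inner: (- 2 13) = -11
Evaluate root: (- 5 -11) = 16
Result: 16


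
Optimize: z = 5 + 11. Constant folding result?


5 + 11 = 16 at compile time
Optimized: z = 16


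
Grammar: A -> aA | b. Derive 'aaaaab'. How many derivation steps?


Derivation: A => aA => aaA => aaaA => aaaaA => aaaaaA => aaaaab
Steps: 6


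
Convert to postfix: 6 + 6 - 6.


Left to right (same or higher precedence on left)
Postfix: 6 6 + 6 -


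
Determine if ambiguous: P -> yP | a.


right-linear, alternatives start with distinct terminals 'y' vs 'a': unique leftmost derivation
Unambiguous


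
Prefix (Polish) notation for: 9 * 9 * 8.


left-to-right (same/higher precedence on left): tree is (* (* 9 9) 8)
Prefix: * * 9 9 8


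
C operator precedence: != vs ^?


'!=' is equality (level 6); '^' is bitwise XOR (level 4)
Higher level binds tighter
'!=' has higher precedence than '^'


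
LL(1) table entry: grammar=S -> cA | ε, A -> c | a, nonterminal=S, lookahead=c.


For [S, c]: 'c' ∈ FIRST(cA)
Entry: S -> cA


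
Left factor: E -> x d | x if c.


Common prefix: 'x'
Factored: E -> x E', E' -> d | if c


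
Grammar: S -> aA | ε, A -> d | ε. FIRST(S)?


Per alternative of S: FIRST(aA) = {a}; FIRST(ε) = {ε}
FIRST(S) = {a, ε}


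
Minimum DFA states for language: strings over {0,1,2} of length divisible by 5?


Track length mod 5: states 0..4, accept at 0
Minimal DFA: 5 states


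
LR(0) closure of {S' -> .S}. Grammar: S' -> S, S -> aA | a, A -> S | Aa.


Start: S' -> .S
For each item with dot before a nonterminal B, add B -> .γ for every B-production
Closure: [S' -> .S, S -> .aA, S -> .a]


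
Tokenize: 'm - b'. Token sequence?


Scan left to right, longest-match per lexeme
Tokens: ID(m), OP(-), ID(b)


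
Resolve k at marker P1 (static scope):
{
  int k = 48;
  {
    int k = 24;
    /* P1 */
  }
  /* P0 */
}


k declared in the same block as P1
k = 24


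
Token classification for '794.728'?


Pattern: digits with a decimal point
Type: FLOAT_LITERAL


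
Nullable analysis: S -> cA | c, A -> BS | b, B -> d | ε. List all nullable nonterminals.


A nonterminal is nullable iff some alternative derives ε (directly, or every symbol in it is nullable)
Nullable: {B}


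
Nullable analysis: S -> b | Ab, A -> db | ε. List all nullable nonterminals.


A nonterminal is nullable iff some alternative derives ε (directly, or every symbol in it is nullable)
Nullable: {A}


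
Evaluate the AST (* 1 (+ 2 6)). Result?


Evaluate inner: (+ 2 6) = 8
Evaluate root: (* 1 8) = 8
Result: 8


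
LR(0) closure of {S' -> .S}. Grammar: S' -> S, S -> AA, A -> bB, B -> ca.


Start: S' -> .S
For each item with dot before a nonterminal B, add B -> .γ for every B-production
Closure: [S' -> .S, S -> .AA, A -> .bB]


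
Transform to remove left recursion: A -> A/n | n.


Left-recursive alternatives: A/n; non-recursive: n
Introduce A': A -> nA', A' -> /nA' | ε


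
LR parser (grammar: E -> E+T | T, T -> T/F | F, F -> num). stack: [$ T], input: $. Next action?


lookahead ∉ {/} so T won't extend; reduce E -> T
Action: reduce (E -> T)


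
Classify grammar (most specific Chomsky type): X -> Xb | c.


Left-linear: every RHS is a terminal or one nonterminal followed by a terminal
Classification: Type 3 (Regular)


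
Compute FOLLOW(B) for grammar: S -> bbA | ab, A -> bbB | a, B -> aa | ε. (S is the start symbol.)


$ ∈ FOLLOW(S). For each A -> αBβ: add FIRST(β)\{ε} to FOLLOW(B); if β nullable, add FOLLOW(A).
FOLLOW(B) = {$}


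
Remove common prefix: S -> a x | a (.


Common prefix: 'a'
Factored: S -> a S', S' -> x | (


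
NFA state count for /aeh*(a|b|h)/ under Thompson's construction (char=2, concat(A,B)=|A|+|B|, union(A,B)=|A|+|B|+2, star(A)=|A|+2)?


Syntax tree has 6 char leaf(s), 2 union(s), 1 star(s)
chars contribute 6×2 = 12; each union adds +2; each star adds +2
Total: 12 + 4 + 2 = 18 states


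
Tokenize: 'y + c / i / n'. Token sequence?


Scan left to right, longest-match per lexeme
Tokens: ID(y), OP(+), ID(c), OP(/), ID(i), OP(/), ID(n)


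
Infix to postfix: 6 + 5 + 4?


Left to right (same or higher precedence on left)
Postfix: 6 5 + 4 +


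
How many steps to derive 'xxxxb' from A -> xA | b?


Derivation: A => xA => xxA => xxxA => xxxxA => xxxxb
Steps: 5


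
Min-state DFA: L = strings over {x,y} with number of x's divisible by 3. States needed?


Track (count of x) mod 3: states 0..2, accept at 0
Minimal DFA: 3 states


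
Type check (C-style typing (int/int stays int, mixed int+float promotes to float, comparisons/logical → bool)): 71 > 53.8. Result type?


Operand types: int > float
Rule: comparison yields bool
Result type: bool


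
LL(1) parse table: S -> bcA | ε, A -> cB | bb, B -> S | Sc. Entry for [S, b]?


For [S, b]: 'b' ∈ FIRST(bcA)
Entry: S -> bcA


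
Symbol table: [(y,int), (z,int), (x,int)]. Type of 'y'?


Lookup 'y' → type int


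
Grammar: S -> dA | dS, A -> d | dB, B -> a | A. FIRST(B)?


Per alternative of B: FIRST(a) = {a}; FIRST(A) = {d}
FIRST(B) = {a, d}


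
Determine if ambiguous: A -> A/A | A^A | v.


'v/v^v' has two parse trees (no precedence encoded between / and ^)
Ambiguous


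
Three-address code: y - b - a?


Break into single-operator statements:
t1 = y - b
t2 = t1 - a


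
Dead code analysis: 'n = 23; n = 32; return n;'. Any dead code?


first assignment to n is overwritten before any read
Dead: 'n = 23'


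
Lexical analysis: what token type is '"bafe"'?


Pattern: double-quoted sequence
Type: STRING_LITERAL


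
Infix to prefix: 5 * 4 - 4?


left-to-right (same/higher precedence on left): tree is (- (* 5 4) 4)
Prefix: - * 5 4 4


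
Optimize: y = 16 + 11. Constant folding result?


16 + 11 = 27 at compile time
Optimized: y = 27


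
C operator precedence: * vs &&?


'*' is multiplicative (level 10); '&&' is logical AND (level 2)
Higher level binds tighter
'*' has higher precedence than '&&'


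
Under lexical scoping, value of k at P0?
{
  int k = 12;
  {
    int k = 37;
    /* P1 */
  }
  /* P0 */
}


k declared in the same block as P0
k = 12


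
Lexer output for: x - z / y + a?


Scan left to right, longest-match per lexeme
Tokens: ID(x), OP(-), ID(z), OP(/), ID(y), OP(+), ID(a)


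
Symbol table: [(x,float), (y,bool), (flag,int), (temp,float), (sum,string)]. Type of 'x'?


Lookup 'x' → type float


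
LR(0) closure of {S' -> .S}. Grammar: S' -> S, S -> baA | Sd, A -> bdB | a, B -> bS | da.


Start: S' -> .S
For each item with dot before a nonterminal B, add B -> .γ for every B-production
Closure: [S' -> .S, S -> .baA, S -> .Sd]


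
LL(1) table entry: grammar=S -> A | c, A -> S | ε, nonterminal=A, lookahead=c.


For [A, c]: 'c' ∈ FIRST(S)
Entry: A -> S


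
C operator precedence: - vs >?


'-' is additive (level 9); '>' is relational (level 7)
Higher level binds tighter
'-' has higher precedence than '>'


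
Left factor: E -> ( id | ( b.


Common prefix: '('
Factored: E -> ( E', E' -> id | b


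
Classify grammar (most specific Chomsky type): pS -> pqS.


LHS has context (more than one symbol) and |LHS| ≤ |RHS|
Classification: Type 1 (Context-Sensitive)


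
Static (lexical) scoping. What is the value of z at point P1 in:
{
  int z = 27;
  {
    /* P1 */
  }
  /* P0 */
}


P1's block does not declare z; resolves to the enclosing declaration at depth 0
z = 27


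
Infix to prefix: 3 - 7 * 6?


'*' binds tighter: tree is (- 3 (* 7 6))
Prefix: - 3 * 7 6


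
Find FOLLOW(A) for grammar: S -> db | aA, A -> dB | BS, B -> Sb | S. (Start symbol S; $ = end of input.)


$ ∈ FOLLOW(S). For each A -> αBβ: add FIRST(β)\{ε} to FOLLOW(B); if β nullable, add FOLLOW(A).
FOLLOW(A) = {$, a, b, d}


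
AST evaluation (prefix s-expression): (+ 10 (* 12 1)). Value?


Evaluate inner: (* 12 1) = 12
Evaluate root: (+ 10 12) = 22
Result: 22


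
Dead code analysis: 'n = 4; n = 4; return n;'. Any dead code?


first assignment to n is overwritten before any read
Dead: 'n = 4'


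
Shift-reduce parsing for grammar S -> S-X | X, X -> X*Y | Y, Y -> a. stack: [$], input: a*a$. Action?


no handle on stack; shift 'a'
Action: shift


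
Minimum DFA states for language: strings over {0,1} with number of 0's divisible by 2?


Track (count of 0) mod 2: states 0..1, accept at 0
Minimal DFA: 2 states


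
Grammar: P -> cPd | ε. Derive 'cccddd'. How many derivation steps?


Derivation: P => cPd => ccPdd => cccPddd => cccddd
Steps: 4


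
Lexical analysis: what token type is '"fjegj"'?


Pattern: double-quoted sequence
Type: STRING_LITERAL


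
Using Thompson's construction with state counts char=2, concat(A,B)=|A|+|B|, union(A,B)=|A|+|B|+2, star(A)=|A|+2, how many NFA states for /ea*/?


Syntax tree has 2 char leaf(s), 0 union(s), 1 star(s)
chars contribute 2×2 = 4; each union adds +2; each star adds +2
Total: 4 + 0 + 2 = 6 states


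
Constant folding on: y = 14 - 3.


14 - 3 = 11 at compile time
Optimized: y = 11


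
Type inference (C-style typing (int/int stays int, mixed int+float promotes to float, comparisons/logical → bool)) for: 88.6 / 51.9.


Operand types: float / float
Rule: mixed int/float promotes to float; int/int stays int
Result type: float


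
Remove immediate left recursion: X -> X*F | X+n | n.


Left-recursive alternatives: X*F, X+n; non-recursive: n
Introduce X': X -> nX', X' -> *FX' | +nX' | ε


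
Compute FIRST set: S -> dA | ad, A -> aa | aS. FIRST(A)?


Per alternative of A: FIRST(aa) = {a}; FIRST(aS) = {a}
FIRST(A) = {a}


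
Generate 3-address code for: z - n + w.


Break into single-operator statements:
t1 = z - n
t2 = t1 + w


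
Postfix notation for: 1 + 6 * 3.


* has higher precedence, evaluate 6*3 first
Postfix: 1 6 3 * +


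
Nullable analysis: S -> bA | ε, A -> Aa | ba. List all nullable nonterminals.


A nonterminal is nullable iff some alternative derives ε (directly, or every symbol in it is nullable)
Nullable: {S}


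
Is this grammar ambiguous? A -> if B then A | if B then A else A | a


dangling else: 'if B then if B then a else a' parses two ways
Ambiguous


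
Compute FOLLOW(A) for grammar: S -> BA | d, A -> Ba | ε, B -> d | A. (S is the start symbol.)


$ ∈ FOLLOW(S). For each A -> αBβ: add FIRST(β)\{ε} to FOLLOW(B); if β nullable, add FOLLOW(A).
FOLLOW(A) = {$, a, d}


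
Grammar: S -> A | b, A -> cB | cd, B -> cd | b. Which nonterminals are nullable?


A nonterminal is nullable iff some alternative derives ε (directly, or every symbol in it is nullable)
Nullable: {}


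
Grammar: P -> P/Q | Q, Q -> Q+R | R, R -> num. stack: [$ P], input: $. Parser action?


start symbol P on stack, input exhausted
Action: accept


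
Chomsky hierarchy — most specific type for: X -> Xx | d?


Left-linear: every RHS is a terminal or one nonterminal followed by a terminal
Classification: Type 3 (Regular)


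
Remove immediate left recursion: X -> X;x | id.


Left-recursive alternatives: X;x; non-recursive: id
Introduce X': X -> idX', X' -> ;xX' | ε


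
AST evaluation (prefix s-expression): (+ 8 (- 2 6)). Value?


Evaluate inner: (- 2 6) = -4
Evaluate root: (+ 8 -4) = 4
Result: 4


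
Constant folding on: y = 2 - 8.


2 - 8 = -6 at compile time
Optimized: y = -6


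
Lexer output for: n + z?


Scan left to right, longest-match per lexeme
Tokens: ID(n), OP(+), ID(z)


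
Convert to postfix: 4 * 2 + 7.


Left to right (same or higher precedence on left)
Postfix: 4 2 * 7 +


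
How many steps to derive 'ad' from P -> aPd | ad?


Derivation: P => ad
Steps: 1


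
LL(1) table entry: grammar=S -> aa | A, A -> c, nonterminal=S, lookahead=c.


For [S, c]: 'c' ∈ FIRST(A)
Entry: S -> A


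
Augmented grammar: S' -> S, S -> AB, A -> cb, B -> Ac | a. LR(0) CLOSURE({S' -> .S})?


Start: S' -> .S
For each item with dot before a nonterminal B, add B -> .γ for every B-production
Closure: [S' -> .S, S -> .AB, A -> .cb]


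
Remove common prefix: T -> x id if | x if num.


Common prefix: 'x'
Factored: T -> x T', T' -> id if | if num


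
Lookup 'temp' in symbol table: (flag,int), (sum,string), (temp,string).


Lookup 'temp' → type string


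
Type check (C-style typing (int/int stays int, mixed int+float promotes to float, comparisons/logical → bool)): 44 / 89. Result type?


Operand types: int / int
Rule: mixed int/float promotes to float; int/int stays int
Result type: int


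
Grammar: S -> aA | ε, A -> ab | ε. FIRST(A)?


Per alternative of A: FIRST(ab) = {a}; FIRST(ε) = {ε}
FIRST(A) = {a, ε}


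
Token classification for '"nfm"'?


Pattern: double-quoted sequence
Type: STRING_LITERAL


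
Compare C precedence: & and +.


'+' is additive (level 9); '&' is bitwise AND (level 5)
Higher level binds tighter
'+' has higher precedence than '&'


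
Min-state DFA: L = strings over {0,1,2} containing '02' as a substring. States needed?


KMP-style automaton: 2 progress states + 1 absorbing accept = 3
Minimal DFA: 3 states


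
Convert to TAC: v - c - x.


Break into single-operator statements:
t1 = v - c
t2 = t1 - x


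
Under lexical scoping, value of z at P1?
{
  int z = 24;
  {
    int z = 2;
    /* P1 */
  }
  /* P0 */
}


z declared in the same block as P1
z = 2


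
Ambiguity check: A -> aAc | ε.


balanced a^n…c^n: each string has a unique parse
Unambiguous


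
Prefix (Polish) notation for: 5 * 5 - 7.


left-to-right (same/higher precedence on left): tree is (- (* 5 5) 7)
Prefix: - * 5 5 7


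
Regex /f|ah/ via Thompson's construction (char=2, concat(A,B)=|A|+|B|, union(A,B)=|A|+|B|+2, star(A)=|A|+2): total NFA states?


Syntax tree has 3 char leaf(s), 1 union(s), 0 star(s)
chars contribute 3×2 = 6; each union adds +2; each star adds +2
Total: 6 + 2 + 0 = 8 states


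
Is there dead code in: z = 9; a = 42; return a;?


z is assigned but never read
Dead: 'z = 9'


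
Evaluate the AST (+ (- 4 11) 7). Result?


Evaluate inner: (- 4 11) = -7
Evaluate root: (+ -7 7) = 0
Result: 0


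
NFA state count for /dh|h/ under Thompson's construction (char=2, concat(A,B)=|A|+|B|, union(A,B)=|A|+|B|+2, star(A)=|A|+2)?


Syntax tree has 3 char leaf(s), 1 union(s), 0 star(s)
chars contribute 3×2 = 6; each union adds +2; each star adds +2
Total: 6 + 2 + 0 = 8 states


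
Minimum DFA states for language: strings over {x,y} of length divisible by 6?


Track length mod 6: states 0..5, accept at 0
Minimal DFA: 6 states


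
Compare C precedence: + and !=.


'+' is additive (level 9); '!=' is equality (level 6)
Higher level binds tighter
'+' has higher precedence than '!='


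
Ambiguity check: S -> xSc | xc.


balanced x^n…c^n: each string has a unique parse
Unambiguous


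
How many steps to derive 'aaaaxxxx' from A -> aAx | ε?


Derivation: A => aAx => aaAxx => aaaAxxx => aaaaAxxxx => aaaaxxxx
Steps: 5


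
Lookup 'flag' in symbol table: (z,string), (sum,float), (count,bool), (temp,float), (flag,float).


Lookup 'flag' → type float


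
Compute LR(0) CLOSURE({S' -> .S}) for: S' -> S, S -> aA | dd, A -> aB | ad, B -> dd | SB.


Start: S' -> .S
For each item with dot before a nonterminal B, add B -> .γ for every B-production
Closure: [S' -> .S, S -> .aA, S -> .dd]


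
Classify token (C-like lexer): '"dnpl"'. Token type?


Pattern: double-quoted sequence
Type: STRING_LITERAL


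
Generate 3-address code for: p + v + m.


Break into single-operator statements:
t1 = p + v
t2 = t1 + m


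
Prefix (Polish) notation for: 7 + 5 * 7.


'*' binds tighter: tree is (+ 7 (* 5 7))
Prefix: + 7 * 5 7


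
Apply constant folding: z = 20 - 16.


20 - 16 = 4 at compile time
Optimized: z = 4


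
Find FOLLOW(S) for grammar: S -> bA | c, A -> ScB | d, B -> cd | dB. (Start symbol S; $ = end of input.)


$ ∈ FOLLOW(S). For each A -> αBβ: add FIRST(β)\{ε} to FOLLOW(B); if β nullable, add FOLLOW(A).
FOLLOW(S) = {$, c}


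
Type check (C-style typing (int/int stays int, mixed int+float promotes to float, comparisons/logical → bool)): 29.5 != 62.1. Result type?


Operand types: float != float
Rule: comparison yields bool
Result type: bool


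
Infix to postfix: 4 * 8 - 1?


Left to right (same or higher precedence on left)
Postfix: 4 8 * 1 -


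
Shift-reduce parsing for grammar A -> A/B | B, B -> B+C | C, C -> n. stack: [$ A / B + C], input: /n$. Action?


handle 'B+C' on top
Action: reduce (B -> B+C)


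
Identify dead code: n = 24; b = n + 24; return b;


n is read by b's definition; b is returned
No dead code


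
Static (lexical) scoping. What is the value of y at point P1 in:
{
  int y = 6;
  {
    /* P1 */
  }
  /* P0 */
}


P1's block does not declare y; resolves to the enclosing declaration at depth 0
y = 6


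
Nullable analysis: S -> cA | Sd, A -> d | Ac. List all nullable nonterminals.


A nonterminal is nullable iff some alternative derives ε (directly, or every symbol in it is nullable)
Nullable: {}


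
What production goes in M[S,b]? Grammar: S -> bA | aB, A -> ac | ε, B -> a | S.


For [S, b]: 'b' ∈ FIRST(bA)
Entry: S -> bA


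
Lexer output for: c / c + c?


Scan left to right, longest-match per lexeme
Tokens: ID(c), OP(/), ID(c), OP(+), ID(c)


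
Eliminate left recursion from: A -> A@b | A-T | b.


Left-recursive alternatives: A@b, A-T; non-recursive: b
Introduce A': A -> bA', A' -> @bA' | -TA' | ε


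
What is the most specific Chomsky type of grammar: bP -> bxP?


LHS has context (more than one symbol) and |LHS| ≤ |RHS|
Classification: Type 1 (Context-Sensitive)


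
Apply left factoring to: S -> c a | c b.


Common prefix: 'c'
Factored: S -> c S', S' -> a | b


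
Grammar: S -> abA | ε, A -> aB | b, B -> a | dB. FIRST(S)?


Per alternative of S: FIRST(abA) = {a}; FIRST(ε) = {ε}
FIRST(S) = {a, ε}


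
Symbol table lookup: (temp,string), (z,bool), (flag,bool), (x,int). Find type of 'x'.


Lookup 'x' → type int


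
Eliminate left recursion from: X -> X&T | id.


Left-recursive alternatives: X&T; non-recursive: id
Introduce X': X -> idX', X' -> &TX' | ε


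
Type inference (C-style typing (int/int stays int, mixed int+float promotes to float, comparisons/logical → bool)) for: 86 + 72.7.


Operand types: int + float
Rule: mixed int/float promotes to float; int/int stays int
Result type: float


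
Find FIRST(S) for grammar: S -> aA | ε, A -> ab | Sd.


Per alternative of S: FIRST(aA) = {a}; FIRST(ε) = {ε}
FIRST(S) = {a, ε}


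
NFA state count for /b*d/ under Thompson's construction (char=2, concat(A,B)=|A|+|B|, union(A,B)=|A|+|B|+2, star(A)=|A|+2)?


Syntax tree has 2 char leaf(s), 0 union(s), 1 star(s)
chars contribute 2×2 = 4; each union adds +2; each star adds +2
Total: 4 + 0 + 2 = 6 states


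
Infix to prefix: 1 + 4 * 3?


'*' binds tighter: tree is (+ 1 (* 4 3))
Prefix: + 1 * 4 3


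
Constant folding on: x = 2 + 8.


2 + 8 = 10 at compile time
Optimized: x = 10


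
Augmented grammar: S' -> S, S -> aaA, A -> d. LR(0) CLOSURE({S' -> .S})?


Start: S' -> .S
For each item with dot before a nonterminal B, add B -> .γ for every B-production
Closure: [S' -> .S, S -> .aaA]


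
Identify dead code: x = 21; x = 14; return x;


first assignment to x is overwritten before any read
Dead: 'x = 21'


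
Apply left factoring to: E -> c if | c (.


Common prefix: 'c'
Factored: E -> c E', E' -> if | (


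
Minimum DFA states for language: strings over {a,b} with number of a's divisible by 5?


Track (count of a) mod 5: states 0..4, accept at 0
Minimal DFA: 5 states


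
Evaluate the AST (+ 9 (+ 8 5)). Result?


Evaluate inner: (+ 8 5) = 13
Evaluate root: (+ 9 13) = 22
Result: 22


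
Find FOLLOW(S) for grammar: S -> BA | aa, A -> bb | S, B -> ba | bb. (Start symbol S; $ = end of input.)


$ ∈ FOLLOW(S). For each A -> αBβ: add FIRST(β)\{ε} to FOLLOW(B); if β nullable, add FOLLOW(A).
FOLLOW(S) = {$}


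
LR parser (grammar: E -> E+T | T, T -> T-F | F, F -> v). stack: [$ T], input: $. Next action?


lookahead ∉ {-} so T won't extend; reduce E -> T
Action: reduce (E -> T)


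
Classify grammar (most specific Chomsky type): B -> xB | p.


Right-linear: every RHS is a terminal or a terminal followed by one nonterminal
Classification: Type 3 (Regular)


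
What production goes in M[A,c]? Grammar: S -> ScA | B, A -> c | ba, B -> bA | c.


For [A, c]: 'c' ∈ FIRST(c)
Entry: A -> c


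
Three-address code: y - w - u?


Break into single-operator statements:
t1 = y - w
t2 = t1 - u


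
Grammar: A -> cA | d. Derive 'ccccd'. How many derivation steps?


Derivation: A => cA => ccA => cccA => ccccA => ccccd
Steps: 5


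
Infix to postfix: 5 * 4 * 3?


Left to right (same or higher precedence on left)
Postfix: 5 4 * 3 *


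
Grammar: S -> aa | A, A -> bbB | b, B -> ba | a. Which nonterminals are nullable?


A nonterminal is nullable iff some alternative derives ε (directly, or every symbol in it is nullable)
Nullable: {}


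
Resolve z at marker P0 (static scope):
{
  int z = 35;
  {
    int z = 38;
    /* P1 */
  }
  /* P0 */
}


z declared in the same block as P0
z = 35


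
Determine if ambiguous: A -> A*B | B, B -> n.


precedence layered via separate nonterminal B: deterministic
Unambiguous


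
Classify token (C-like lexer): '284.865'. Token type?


Pattern: digits with a decimal point
Type: FLOAT_LITERAL


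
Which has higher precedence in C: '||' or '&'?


'&' is bitwise AND (level 5); '||' is logical OR (level 1)
Higher level binds tighter
'&' has higher precedence than '||'


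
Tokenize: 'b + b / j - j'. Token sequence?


Scan left to right, longest-match per lexeme
Tokens: ID(b), OP(+), ID(b), OP(/), ID(j), OP(-), ID(j)


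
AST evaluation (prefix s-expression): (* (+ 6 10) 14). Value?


Evaluate inner: (+ 6 10) = 16
Evaluate root: (* 16 14) = 224
Result: 224


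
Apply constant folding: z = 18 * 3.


18 * 3 = 54 at compile time
Optimized: z = 54


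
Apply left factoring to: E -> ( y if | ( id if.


Common prefix: '('
Factored: E -> ( E', E' -> y if | id if


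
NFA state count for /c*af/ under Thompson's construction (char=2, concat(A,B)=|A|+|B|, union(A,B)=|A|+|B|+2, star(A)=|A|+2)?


Syntax tree has 3 char leaf(s), 0 union(s), 1 star(s)
chars contribute 3×2 = 6; each union adds +2; each star adds +2
Total: 6 + 0 + 2 = 8 states


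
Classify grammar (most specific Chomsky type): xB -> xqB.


LHS has context (more than one symbol) and |LHS| ≤ |RHS|
Classification: Type 1 (Context-Sensitive)


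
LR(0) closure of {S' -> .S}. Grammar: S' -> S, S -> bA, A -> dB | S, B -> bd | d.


Start: S' -> .S
For each item with dot before a nonterminal B, add B -> .γ for every B-production
Closure: [S' -> .S, S -> .bA]


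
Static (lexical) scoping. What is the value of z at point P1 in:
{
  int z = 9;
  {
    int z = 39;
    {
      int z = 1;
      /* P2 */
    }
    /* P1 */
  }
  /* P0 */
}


z declared in the same block as P1
z = 39


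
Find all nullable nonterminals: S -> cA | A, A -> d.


A nonterminal is nullable iff some alternative derives ε (directly, or every symbol in it is nullable)
Nullable: {}


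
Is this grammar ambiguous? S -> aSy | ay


balanced a^n…y^n: each string has a unique parse
Unambiguous


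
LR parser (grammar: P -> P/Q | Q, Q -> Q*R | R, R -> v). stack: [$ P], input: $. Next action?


start symbol P on stack, input exhausted
Action: accept


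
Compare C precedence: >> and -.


'-' is additive (level 9); '>>' is shift (level 8)
Higher level binds tighter
'-' has higher precedence than '>>'


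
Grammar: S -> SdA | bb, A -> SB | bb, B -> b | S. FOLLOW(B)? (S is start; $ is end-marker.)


$ ∈ FOLLOW(S). For each A -> αBβ: add FIRST(β)\{ε} to FOLLOW(B); if β nullable, add FOLLOW(A).
FOLLOW(B) = {$, b, d}


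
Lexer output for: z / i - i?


Scan left to right, longest-match per lexeme
Tokens: ID(z), OP(/), ID(i), OP(-), ID(i)


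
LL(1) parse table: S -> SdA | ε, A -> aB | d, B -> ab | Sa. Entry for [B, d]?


For [B, d]: 'd' ∈ FIRST(Sa)
Entry: B -> Sa


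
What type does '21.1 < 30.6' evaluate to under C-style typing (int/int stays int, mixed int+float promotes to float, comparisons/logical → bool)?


Operand types: float < float
Rule: comparison yields bool
Result type: bool


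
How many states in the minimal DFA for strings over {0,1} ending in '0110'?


Track the longest suffix of input matching a prefix of '0110': 5 classes (prefixes of length 0..4)
Minimal DFA: 5 states


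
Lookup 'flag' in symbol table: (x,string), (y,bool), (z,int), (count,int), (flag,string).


Lookup 'flag' → type string


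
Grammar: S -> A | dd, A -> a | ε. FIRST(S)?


Per alternative of S: FIRST(A) = {a, ε}; FIRST(dd) = {d}
FIRST(S) = {a, d, ε}


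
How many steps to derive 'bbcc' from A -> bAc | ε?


Derivation: A => bAc => bbAcc => bbcc
Steps: 3


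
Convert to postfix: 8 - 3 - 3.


Left to right (same or higher precedence on left)
Postfix: 8 3 - 3 -


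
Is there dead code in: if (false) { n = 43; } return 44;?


condition is constant false, so the whole block is unreachable
Dead: 'if (false) { n = 43; }'


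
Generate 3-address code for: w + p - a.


Break into single-operator statements:
t1 = w + p
t2 = t1 - a


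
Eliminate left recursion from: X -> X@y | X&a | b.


Left-recursive alternatives: X@y, X&a; non-recursive: b
Introduce X': X -> bX', X' -> @yX' | &aX' | ε


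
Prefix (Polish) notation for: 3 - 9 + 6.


left-to-right (same/higher precedence on left): tree is (+ (- 3 9) 6)
Prefix: + - 3 9 6


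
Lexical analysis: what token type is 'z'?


Pattern: letter/underscore followed by alphanumerics, not a keyword
Type: IDENTIFIER


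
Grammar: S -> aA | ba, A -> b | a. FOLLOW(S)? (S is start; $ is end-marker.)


$ ∈ FOLLOW(S). For each A -> αBβ: add FIRST(β)\{ε} to FOLLOW(B); if β nullable, add FOLLOW(A).
FOLLOW(S) = {$}


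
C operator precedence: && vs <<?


'<<' is shift (level 8); '&&' is logical AND (level 2)
Higher level binds tighter
'<<' has higher precedence than '&&'


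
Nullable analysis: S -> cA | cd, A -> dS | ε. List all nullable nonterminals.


A nonterminal is nullable iff some alternative derives ε (directly, or every symbol in it is nullable)
Nullable: {A}


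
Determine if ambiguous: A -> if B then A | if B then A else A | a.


dangling else: 'if B then if B then a else a' parses two ways
Ambiguous


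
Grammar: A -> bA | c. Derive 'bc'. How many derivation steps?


Derivation: A => bA => bc
Steps: 2


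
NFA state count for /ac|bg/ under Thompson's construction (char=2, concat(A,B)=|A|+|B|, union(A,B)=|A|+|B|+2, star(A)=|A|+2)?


Syntax tree has 4 char leaf(s), 1 union(s), 0 star(s)
chars contribute 4×2 = 8; each union adds +2; each star adds +2
Total: 8 + 2 + 0 = 10 states


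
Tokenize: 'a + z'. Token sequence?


Scan left to right, longest-match per lexeme
Tokens: ID(a), OP(+), ID(z)


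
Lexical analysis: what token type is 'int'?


Pattern: reserved word
Type: KEYWORD


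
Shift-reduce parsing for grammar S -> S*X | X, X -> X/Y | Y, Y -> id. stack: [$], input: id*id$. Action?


no handle on stack; shift 'id'
Action: shift


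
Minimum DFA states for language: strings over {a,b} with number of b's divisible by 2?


Track (count of b) mod 2: states 0..1, accept at 0
Minimal DFA: 2 states


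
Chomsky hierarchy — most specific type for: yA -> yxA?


LHS has context (more than one symbol) and |LHS| ≤ |RHS|
Classification: Type 1 (Context-Sensitive)


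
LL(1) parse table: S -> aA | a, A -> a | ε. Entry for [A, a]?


For [A, a]: 'a' ∈ FIRST(a)
Entry: A -> a


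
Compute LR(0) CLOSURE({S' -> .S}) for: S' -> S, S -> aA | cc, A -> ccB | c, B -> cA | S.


Start: S' -> .S
For each item with dot before a nonterminal B, add B -> .γ for every B-production
Closure: [S' -> .S, S -> .aA, S -> .cc]


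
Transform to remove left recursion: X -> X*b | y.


Left-recursive alternatives: X*b; non-recursive: y
Introduce X': X -> yX', X' -> *bX' | ε


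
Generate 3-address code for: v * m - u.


Break into single-operator statements:
t1 = v * m
t2 = t1 - u


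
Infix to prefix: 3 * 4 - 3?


left-to-right (same/higher precedence on left): tree is (- (* 3 4) 3)
Prefix: - * 3 4 3


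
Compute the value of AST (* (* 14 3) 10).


Evaluate inner: (* 14 3) = 42
Evaluate root: (* 42 10) = 420
Result: 420


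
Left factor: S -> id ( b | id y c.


Common prefix: 'id'
Factored: S -> id S', S' -> ( b | y c


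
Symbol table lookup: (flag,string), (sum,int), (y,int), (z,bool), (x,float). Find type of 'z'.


Lookup 'z' → type bool


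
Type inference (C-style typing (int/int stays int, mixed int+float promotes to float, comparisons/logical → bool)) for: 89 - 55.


Operand types: int - int
Rule: mixed int/float promotes to float; int/int stays int
Result type: int


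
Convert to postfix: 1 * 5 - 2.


Left to right (same or higher precedence on left)
Postfix: 1 5 * 2 -


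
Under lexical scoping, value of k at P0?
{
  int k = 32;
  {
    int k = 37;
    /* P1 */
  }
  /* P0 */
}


k declared in the same block as P0
k = 32


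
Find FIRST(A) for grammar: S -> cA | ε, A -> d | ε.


Per alternative of A: FIRST(d) = {d}; FIRST(ε) = {ε}
FIRST(A) = {d, ε}


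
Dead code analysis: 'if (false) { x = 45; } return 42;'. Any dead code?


condition is constant false, so the whole block is unreachable
Dead: 'if (false) { x = 45; }'


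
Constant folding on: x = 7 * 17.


7 * 17 = 119 at compile time
Optimized: x = 119


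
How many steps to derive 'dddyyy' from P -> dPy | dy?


Derivation: P => dPy => ddPyy => dddyyy
Steps: 3


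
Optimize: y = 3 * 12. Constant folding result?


3 * 12 = 36 at compile time
Optimized: y = 36


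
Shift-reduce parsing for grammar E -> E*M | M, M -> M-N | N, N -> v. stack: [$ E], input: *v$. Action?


shift '*' to continue E -> E*M
Action: shift


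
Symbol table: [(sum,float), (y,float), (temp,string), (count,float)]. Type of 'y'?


Lookup 'y' → type float


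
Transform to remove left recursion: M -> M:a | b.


Left-recursive alternatives: M:a; non-recursive: b
Introduce M': M -> bM', M' -> :aM' | ε


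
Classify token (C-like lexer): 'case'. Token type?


Pattern: reserved word
Type: KEYWORD


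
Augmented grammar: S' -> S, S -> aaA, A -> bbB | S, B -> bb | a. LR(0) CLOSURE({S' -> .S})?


Start: S' -> .S
For each item with dot before a nonterminal B, add B -> .γ for every B-production
Closure: [S' -> .S, S -> .aaA]


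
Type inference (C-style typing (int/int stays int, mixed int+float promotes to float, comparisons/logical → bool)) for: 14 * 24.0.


Operand types: int * float
Rule: mixed int/float promotes to float; int/int stays int
Result type: float


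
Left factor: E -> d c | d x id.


Common prefix: 'd'
Factored: E -> d E', E' -> c | x id


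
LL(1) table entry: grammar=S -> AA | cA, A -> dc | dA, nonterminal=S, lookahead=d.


For [S, d]: 'd' ∈ FIRST(AA)
Entry: S -> AA


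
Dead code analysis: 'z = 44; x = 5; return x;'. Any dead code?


z is assigned but never read
Dead: 'z = 44'


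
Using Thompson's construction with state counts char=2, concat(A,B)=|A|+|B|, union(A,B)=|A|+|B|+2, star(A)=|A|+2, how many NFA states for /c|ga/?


Syntax tree has 3 char leaf(s), 1 union(s), 0 star(s)
chars contribute 3×2 = 6; each union adds +2; each star adds +2
Total: 6 + 2 + 0 = 8 states


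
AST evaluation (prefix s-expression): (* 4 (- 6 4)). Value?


Evaluate inner: (- 6 4) = 2
Evaluate root: (* 4 2) = 8
Result: 8


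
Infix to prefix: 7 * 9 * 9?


left-to-right (same/higher precedence on left): tree is (* (* 7 9) 9)
Prefix: * * 7 9 9


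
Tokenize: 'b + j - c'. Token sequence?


Scan left to right, longest-match per lexeme
Tokens: ID(b), OP(+), ID(j), OP(-), ID(c)


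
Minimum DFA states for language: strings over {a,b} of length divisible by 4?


Track length mod 4: states 0..3, accept at 0
Minimal DFA: 4 states


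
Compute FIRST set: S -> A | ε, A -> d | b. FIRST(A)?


Per alternative of A: FIRST(d) = {d}; FIRST(b) = {b}
FIRST(A) = {b, d}


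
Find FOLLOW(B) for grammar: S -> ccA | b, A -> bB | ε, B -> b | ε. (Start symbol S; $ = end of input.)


$ ∈ FOLLOW(S). For each A -> αBβ: add FIRST(β)\{ε} to FOLLOW(B); if β nullable, add FOLLOW(A).
FOLLOW(B) = {$}


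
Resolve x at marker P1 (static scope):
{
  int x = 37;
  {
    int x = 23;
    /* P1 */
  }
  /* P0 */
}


x declared in the same block as P1
x = 23


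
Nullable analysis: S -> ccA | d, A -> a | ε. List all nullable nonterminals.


A nonterminal is nullable iff some alternative derives ε (directly, or every symbol in it is nullable)
Nullable: {A}


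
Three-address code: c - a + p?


Break into single-operator statements:
t1 = c - a
t2 = t1 + p


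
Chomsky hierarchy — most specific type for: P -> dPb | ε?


Single nonterminal LHS, but d^n b^n is not regular
Classification: Type 2 (Context-Free)


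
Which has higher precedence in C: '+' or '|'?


'+' is additive (level 9); '|' is bitwise OR (level 3)
Higher level binds tighter
'+' has higher precedence than '|'
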